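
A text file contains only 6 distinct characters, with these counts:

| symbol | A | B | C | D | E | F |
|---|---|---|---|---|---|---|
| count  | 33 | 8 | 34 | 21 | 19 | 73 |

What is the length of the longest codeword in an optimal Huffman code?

Merge the two lowest-weight nodes at each step:
combine B(8), E(19) → 27
combine D(21), 27 → 48
combine A(33), C(34) → 67
combine 48, 67 → 115
combine F(73), 115 → 188
The rarest symbols sit at the bottom; the longest codeword is 4 bits.

4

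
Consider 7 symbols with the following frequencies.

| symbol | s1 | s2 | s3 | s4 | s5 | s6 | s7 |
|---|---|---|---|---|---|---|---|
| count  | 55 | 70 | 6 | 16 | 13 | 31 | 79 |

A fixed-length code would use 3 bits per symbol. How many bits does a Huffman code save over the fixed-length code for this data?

150

Fixed-length: 3 bits × 270 symbols = 810 bits.
Huffman merges:
s3(6) + s5(13) → 19
s4(16) + 19 → 35
s6(31) + 35 → 66
s1(55) + 66 → 121
s2(70) + s7(79) → 149
121 + 149 → 270
Huffman total = 19 + 35 + 66 + 121 + 149 + 270 = 660 bits.
Saving = 810 − 660 = 150 bits.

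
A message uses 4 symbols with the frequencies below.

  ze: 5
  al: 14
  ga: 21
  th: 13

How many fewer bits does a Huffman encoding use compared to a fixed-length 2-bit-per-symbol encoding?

3

Fixed-length: 2 bits × 53 symbols = 106 bits.
Huffman merges:
ze(5) + th(13) → 18
al(14) + 18 → 32
ga(21) + 32 → 53
Huffman total = 18 + 32 + 53 = 103 bits.
Saving = 106 − 103 = 3 bits.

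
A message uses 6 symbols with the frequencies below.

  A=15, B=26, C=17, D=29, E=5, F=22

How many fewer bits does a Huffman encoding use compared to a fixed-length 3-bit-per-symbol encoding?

Fixed-length: 3 bits × 114 symbols = 342 bits.
Huffman merges:
E(5) + A(15) → 20
C(17) + 20 → 37
F(22) + B(26) → 48
D(29) + 37 → 66
48 + 66 → 114
Huffman total = 20 + 37 + 48 + 66 + 114 = 285 bits.
Saving = 342 − 285 = 57 bits.

57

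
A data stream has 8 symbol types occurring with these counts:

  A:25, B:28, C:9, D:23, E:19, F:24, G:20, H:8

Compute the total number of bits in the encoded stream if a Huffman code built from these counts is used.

457

Build the Huffman tree bottom-up:
combine H(8), C(9) → 17
combine 17, E(19) → 36
combine G(20), D(23) → 43
combine F(24), A(25) → 49
combine B(28), 36 → 64
combine 43, 49 → 92
combine 64, 92 → 156
Each symbol's bit-cost is frequency × depth; summing gives 457 bits (equivalently 17 + 36 + 43 + 49 + 64 + 92 + 156).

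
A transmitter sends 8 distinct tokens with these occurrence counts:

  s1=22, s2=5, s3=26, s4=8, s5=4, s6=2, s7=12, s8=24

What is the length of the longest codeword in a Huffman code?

Merge the two lowest-weight nodes at each step:
s6(2) + s5(4) → 6
s2(5) + 6 → 11
s4(8) + 11 → 19
s7(12) + 19 → 31
s1(22) + s8(24) → 46
s3(26) + 31 → 57
46 + 57 → 103
Maximum depth reached is 6.

6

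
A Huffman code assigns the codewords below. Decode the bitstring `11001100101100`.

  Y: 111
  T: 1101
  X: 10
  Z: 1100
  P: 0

ZZXZ

Read left to right; each codeword is recognised as soon as it completes (prefix code):
  1100→Z | 1100→Z | 10→X | 1100→Z
Decoded message: ZZXZ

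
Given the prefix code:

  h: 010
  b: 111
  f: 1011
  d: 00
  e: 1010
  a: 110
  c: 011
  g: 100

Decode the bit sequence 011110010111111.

Read left to right; each codeword is recognised as soon as it completes (prefix code):
  011→c | 110→a | 010→h | 111→b | 111→b
Decoded message: cahbb

cahbb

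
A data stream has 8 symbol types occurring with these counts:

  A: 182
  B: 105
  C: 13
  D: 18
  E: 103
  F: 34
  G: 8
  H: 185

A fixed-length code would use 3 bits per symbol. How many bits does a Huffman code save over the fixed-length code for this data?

339

Fixed-length: 3 bits × 648 symbols = 1944 bits.
Huffman merges:
combine G(8), C(13) → 21
combine D(18), 21 → 39
combine F(34), 39 → 73
combine 73, E(103) → 176
combine B(105), 176 → 281
combine A(182), H(185) → 367
combine 281, 367 → 648
Huffman total = 21 + 39 + 73 + 176 + 281 + 367 + 648 = 1605 bits.
Saving = 1944 − 1605 = 339 bits.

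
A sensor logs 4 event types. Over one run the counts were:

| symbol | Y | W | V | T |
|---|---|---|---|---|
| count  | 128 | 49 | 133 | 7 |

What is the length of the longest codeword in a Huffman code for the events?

3

Merge the two lowest-weight nodes at each step:
T(7) + W(49) → 56
56 + Y(128) → 184
V(133) + 184 → 317
The rarest symbols sit at the bottom; the longest codeword is 3 bits.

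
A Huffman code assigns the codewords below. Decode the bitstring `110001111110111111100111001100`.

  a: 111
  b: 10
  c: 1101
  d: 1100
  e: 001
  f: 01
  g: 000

Read left to right; each codeword is recognised as soon as it completes (prefix code):
  1100→d | 01→f | 111→a | 1101→c | 111→a | 111→a | 001→e | 1100→d | 1100→d
Decoded message: dfacaaedd

dfacaaedd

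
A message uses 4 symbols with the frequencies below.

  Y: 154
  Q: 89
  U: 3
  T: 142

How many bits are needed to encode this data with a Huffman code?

Greedily combine the two least-frequent nodes:
U(3) + Q(89) → 92
92 + T(142) → 234
Y(154) + 234 → 388
Each symbol's bit-cost is frequency × depth; summing gives 714 bits (equivalently 92 + 234 + 388).

714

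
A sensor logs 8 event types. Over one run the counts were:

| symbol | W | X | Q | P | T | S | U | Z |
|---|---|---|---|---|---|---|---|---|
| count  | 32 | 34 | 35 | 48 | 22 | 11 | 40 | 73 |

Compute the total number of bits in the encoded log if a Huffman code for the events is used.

845

Build the Huffman tree bottom-up:
merge S(11) and T(22): 33
merge W(32) and 33: 65
merge X(34) and Q(35): 69
merge U(40) and P(48): 88
merge 65 and 69: 134
merge Z(73) and 88: 161
merge 134 and 161: 295
Each symbol's bit-cost is frequency × depth; summing gives 845 bits (equivalently 33 + 65 + 69 + 88 + 134 + 161 + 295).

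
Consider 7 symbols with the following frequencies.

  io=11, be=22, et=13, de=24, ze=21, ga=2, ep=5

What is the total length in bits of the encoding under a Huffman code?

252

Build the Huffman tree bottom-up:
combine ga(2), ep(5) → 7
combine 7, io(11) → 18
combine et(13), 18 → 31
combine ze(21), be(22) → 43
combine de(24), 31 → 55
combine 43, 55 → 98
Total encoded bits = sum of merged weights = 7 + 18 + 31 + 43 + 55 + 98 = 252.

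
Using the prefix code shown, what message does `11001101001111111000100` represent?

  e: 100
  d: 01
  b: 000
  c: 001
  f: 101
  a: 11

acfcaaabe

Read left to right; each codeword is recognised as soon as it completes (prefix code):
  11→a | 001→c | 101→f | 001→c | 11→a | 11→a | 11→a | 000→b | 100→e
Decoded message: acfcaaabe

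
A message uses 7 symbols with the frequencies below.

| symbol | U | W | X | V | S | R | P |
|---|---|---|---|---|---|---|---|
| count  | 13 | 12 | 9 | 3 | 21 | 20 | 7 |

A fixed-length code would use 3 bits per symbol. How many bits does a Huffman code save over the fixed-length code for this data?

Fixed-length: 3 bits × 85 symbols = 255 bits.
Huffman merges:
merge V(3) and P(7): 10
merge X(9) and 10: 19
merge W(12) and U(13): 25
merge 19 and R(20): 39
merge S(21) and 25: 46
merge 39 and 46: 85
Huffman total = 10 + 19 + 25 + 39 + 46 + 85 = 224 bits.
Saving = 255 − 224 = 31 bits.

31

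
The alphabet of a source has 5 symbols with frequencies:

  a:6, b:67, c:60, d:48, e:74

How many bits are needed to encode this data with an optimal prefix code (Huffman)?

564

Merge the two smallest weights repeatedly:
merge a(6) and d(48): 54
merge 54 and c(60): 114
merge b(67) and e(74): 141
merge 114 and 141: 255
Each symbol's bit-cost is frequency × depth; summing gives 564 bits (equivalently 54 + 114 + 141 + 255).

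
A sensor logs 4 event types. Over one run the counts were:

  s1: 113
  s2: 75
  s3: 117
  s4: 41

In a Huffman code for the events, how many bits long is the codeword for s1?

2

Build the tree from the bottom:
s4(41) + s2(75) → 116
s1(113) + 116 → 229
s3(117) + 229 → 346
s1's leaf is at depth 2, giving a 2-bit codeword.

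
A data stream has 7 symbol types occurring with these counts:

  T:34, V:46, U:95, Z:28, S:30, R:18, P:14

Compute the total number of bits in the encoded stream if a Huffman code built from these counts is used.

Build the Huffman tree bottom-up:
combine P(14), R(18) → 32
combine Z(28), S(30) → 58
combine 32, T(34) → 66
combine V(46), 58 → 104
combine 66, U(95) → 161
combine 104, 161 → 265
Each symbol's bit-cost is frequency × depth; summing gives 686 bits (equivalently 32 + 58 + 66 + 104 + 161 + 265).

686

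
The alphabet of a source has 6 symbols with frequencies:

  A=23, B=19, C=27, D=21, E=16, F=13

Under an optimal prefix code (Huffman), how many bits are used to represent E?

3

Repeatedly merge the two smallest:
F(13) + E(16) → 29
B(19) + D(21) → 40
A(23) + C(27) → 50
29 + 40 → 69
50 + 69 → 119
The subtree containing E is merged 3 times, so code length = 3.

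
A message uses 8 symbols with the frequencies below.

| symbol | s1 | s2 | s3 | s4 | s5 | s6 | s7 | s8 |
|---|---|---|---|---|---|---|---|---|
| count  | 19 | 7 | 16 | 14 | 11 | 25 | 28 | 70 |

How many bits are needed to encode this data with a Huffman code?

515

Greedily combine the two least-frequent nodes:
combine s2(7), s5(11) → 18
combine s4(14), s3(16) → 30
combine 18, s1(19) → 37
combine s6(25), s7(28) → 53
combine 30, 37 → 67
combine 53, 67 → 120
combine s8(70), 120 → 190
The encoded length is the sum of every internal node's weight: 18 + 30 + 37 + 53 + 67 + 120 + 190 = 515 bits.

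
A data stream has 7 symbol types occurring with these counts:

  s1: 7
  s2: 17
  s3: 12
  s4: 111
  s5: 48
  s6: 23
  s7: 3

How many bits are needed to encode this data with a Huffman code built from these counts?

Build the Huffman tree bottom-up:
combine s7(3), s1(7) → 10
combine 10, s3(12) → 22
combine s2(17), 22 → 39
combine s6(23), 39 → 62
combine s5(48), 62 → 110
combine 110, s4(111) → 221
Total encoded bits = sum of merged weights = 10 + 22 + 39 + 62 + 110 + 221 = 464.

464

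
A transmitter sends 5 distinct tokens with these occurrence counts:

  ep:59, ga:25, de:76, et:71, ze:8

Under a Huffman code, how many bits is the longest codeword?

3

Merge the two lowest-weight nodes at each step:
ze(8) + ga(25) → 33
33 + ep(59) → 92
et(71) + de(76) → 147
92 + 147 → 239
The rarest symbols sit at the bottom; the longest codeword is 3 bits.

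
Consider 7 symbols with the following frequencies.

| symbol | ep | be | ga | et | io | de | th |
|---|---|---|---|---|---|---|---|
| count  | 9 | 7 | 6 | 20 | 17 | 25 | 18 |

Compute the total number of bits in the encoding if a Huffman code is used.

Greedily combine the two least-frequent nodes:
combine ga(6), be(7) → 13
combine ep(9), 13 → 22
combine io(17), th(18) → 35
combine et(20), 22 → 42
combine de(25), 35 → 60
combine 42, 60 → 102
Each symbol's bit-cost is frequency × depth; summing gives 274 bits (equivalently 13 + 22 + 35 + 42 + 60 + 102).

274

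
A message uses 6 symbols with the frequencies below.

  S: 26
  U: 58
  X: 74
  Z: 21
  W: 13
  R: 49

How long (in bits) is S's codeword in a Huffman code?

Repeatedly merge the two smallest:
merge W(13) and Z(21): 34
merge S(26) and 34: 60
merge R(49) and U(58): 107
merge 60 and X(74): 134
merge 107 and 134: 241
The subtree containing S is merged 3 times, so code length = 3.

3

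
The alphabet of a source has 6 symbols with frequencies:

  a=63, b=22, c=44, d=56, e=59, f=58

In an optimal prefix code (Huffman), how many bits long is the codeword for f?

3

Build the tree from the bottom:
b(22) + c(44) → 66
d(56) + f(58) → 114
e(59) + a(63) → 122
66 + 114 → 180
122 + 180 → 302
The subtree containing f is merged 3 times, so code length = 3.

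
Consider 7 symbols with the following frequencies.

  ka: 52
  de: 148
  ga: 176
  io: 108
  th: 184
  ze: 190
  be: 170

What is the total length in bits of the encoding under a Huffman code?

2870

Greedily combine the two least-frequent nodes:
ka(52) + io(108) → 160
de(148) + 160 → 308
be(170) + ga(176) → 346
th(184) + ze(190) → 374
308 + 346 → 654
374 + 654 → 1028
Total encoded bits = sum of merged weights = 160 + 308 + 346 + 374 + 654 + 1028 = 2870.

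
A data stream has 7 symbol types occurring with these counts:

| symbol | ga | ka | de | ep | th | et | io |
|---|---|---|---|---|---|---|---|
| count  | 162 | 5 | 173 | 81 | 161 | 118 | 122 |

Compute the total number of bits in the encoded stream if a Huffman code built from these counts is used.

2217

Merge the two smallest weights repeatedly:
combine ka(5), ep(81) → 86
combine 86, et(118) → 204
combine io(122), th(161) → 283
combine ga(162), de(173) → 335
combine 204, 283 → 487
combine 335, 487 → 822
Total encoded bits = sum of merged weights = 86 + 204 + 283 + 335 + 487 + 822 = 2217.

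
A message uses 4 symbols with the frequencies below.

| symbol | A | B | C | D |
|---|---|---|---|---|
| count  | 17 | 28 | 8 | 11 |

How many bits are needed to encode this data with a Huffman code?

Merge the two smallest weights repeatedly:
combine C(8), D(11) → 19
combine A(17), 19 → 36
combine B(28), 36 → 64
The encoded length is the sum of every internal node's weight: 19 + 36 + 64 = 119 bits.

119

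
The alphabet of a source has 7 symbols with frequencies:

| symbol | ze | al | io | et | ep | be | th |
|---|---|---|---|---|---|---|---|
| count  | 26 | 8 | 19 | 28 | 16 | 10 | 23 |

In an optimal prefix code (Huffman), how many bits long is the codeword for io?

Repeatedly merge the two smallest:
combine al(8), be(10) → 18
combine ep(16), 18 → 34
combine io(19), th(23) → 42
combine ze(26), et(28) → 54
combine 34, 42 → 76
combine 54, 76 → 130
io sits 3 levels below the root, so its codeword is 3 bits.

3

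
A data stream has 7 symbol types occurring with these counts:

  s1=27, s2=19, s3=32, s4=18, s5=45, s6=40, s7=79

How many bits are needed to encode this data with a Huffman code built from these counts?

693

Greedily combine the two least-frequent nodes:
s4(18) + s2(19) → 37
s1(27) + s3(32) → 59
37 + s6(40) → 77
s5(45) + 59 → 104
77 + s7(79) → 156
104 + 156 → 260
The encoded length is the sum of every internal node's weight: 37 + 59 + 77 + 104 + 156 + 260 = 693 bits.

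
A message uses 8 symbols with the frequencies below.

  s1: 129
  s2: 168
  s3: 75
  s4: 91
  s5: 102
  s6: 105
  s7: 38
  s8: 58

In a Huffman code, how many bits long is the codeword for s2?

2

Build the tree from the bottom:
s7(38) + s8(58) → 96
s3(75) + s4(91) → 166
96 + s5(102) → 198
s6(105) + s1(129) → 234
166 + s2(168) → 334
198 + 234 → 432
334 + 432 → 766
The subtree containing s2 is merged 2 times, so code length = 2.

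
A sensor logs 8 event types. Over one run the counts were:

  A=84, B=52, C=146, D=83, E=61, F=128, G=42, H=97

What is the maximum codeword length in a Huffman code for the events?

Merge the two lowest-weight nodes at each step:
merge G(42) and B(52): 94
merge E(61) and D(83): 144
merge A(84) and 94: 178
merge H(97) and F(128): 225
merge 144 and C(146): 290
merge 178 and 225: 403
merge 290 and 403: 693
The rarest symbols sit at the bottom; the longest codeword is 4 bits.

4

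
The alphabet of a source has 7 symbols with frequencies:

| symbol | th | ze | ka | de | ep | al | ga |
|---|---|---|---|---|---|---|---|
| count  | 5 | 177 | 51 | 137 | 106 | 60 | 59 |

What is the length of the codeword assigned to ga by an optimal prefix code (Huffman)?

Huffman merges, smallest pair first:
th(5) + ka(51) → 56
56 + ga(59) → 115
al(60) + ep(106) → 166
115 + de(137) → 252
166 + ze(177) → 343
252 + 343 → 595
ga sits 3 levels below the root, so its codeword is 3 bits.

3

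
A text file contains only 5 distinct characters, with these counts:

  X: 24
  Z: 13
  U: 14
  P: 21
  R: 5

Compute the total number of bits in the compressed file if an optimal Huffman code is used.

Build the Huffman tree bottom-up:
merge R(5) and Z(13): 18
merge U(14) and 18: 32
merge P(21) and X(24): 45
merge 32 and 45: 77
The encoded length is the sum of every internal node's weight: 18 + 32 + 45 + 77 = 172 bits.

172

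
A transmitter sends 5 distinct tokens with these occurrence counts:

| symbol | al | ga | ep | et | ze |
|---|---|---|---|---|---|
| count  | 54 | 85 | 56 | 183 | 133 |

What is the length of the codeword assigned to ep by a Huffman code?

3

Repeatedly merge the two smallest:
merge al(54) and ep(56): 110
merge ga(85) and 110: 195
merge ze(133) and et(183): 316
merge 195 and 316: 511
ep's leaf is at depth 3, giving a 3-bit codeword.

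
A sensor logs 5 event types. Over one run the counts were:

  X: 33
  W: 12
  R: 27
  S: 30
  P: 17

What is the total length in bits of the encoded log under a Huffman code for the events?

267

Merge the two smallest weights repeatedly:
combine W(12), P(17) → 29
combine R(27), 29 → 56
combine S(30), X(33) → 63
combine 56, 63 → 119
Total encoded bits = sum of merged weights = 29 + 56 + 63 + 119 = 267.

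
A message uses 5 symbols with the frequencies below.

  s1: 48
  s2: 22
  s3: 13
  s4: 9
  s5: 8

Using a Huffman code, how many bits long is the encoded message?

Greedily combine the two least-frequent nodes:
s5(8) + s4(9) → 17
s3(13) + 17 → 30
s2(22) + 30 → 52
s1(48) + 52 → 100
The encoded length is the sum of every internal node's weight: 17 + 30 + 52 + 100 = 199 bits.

199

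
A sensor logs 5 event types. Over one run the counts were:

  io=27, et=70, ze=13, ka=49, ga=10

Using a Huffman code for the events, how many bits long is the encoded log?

341

Greedily combine the two least-frequent nodes:
ga(10) + ze(13) → 23
23 + io(27) → 50
ka(49) + 50 → 99
et(70) + 99 → 169
The encoded length is the sum of every internal node's weight: 23 + 50 + 99 + 169 = 341 bits.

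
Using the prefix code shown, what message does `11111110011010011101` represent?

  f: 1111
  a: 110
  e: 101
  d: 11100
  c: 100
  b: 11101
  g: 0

Read left to right; each codeword is recognised as soon as it completes (prefix code):
  1111→f | 11100→d | 110→a | 100→c | 11101→b
Decoded message: fdacb

fdacb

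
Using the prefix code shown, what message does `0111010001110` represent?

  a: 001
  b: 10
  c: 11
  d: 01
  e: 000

Read left to right; each codeword is recognised as soon as it completes (prefix code):
  01→d | 11→c | 01→d | 000→e | 11→c | 10→b
Decoded message: dcdecb

dcdecb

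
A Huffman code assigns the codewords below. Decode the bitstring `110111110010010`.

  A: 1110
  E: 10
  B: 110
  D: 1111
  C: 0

BDECECE

Read left to right; each codeword is recognised as soon as it completes (prefix code):
  110→B | 1111→D | 10→E | 0→C | 10→E | 0→C | 10→E
Decoded message: BDECECE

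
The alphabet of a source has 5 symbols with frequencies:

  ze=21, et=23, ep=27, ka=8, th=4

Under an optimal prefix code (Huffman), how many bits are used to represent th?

Huffman merges, smallest pair first:
th(4) + ka(8) → 12
12 + ze(21) → 33
et(23) + ep(27) → 50
33 + 50 → 83
th sits 3 levels below the root, so its codeword is 3 bits.

3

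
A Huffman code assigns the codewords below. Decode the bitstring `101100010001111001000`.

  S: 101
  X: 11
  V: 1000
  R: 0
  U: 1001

SVVXXRRV

Read left to right; each codeword is recognised as soon as it completes (prefix code):
  101→S | 1000→V | 1000→V | 11→X | 11→X | 0→R | 0→R | 1000→V
Decoded message: SVVXXRRV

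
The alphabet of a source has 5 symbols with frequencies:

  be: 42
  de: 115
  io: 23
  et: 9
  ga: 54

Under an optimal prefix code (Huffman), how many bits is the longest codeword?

4

Merge the two lowest-weight nodes at each step:
et(9) + io(23) → 32
32 + be(42) → 74
ga(54) + 74 → 128
de(115) + 128 → 243
The rarest symbols sit at the bottom; the longest codeword is 4 bits.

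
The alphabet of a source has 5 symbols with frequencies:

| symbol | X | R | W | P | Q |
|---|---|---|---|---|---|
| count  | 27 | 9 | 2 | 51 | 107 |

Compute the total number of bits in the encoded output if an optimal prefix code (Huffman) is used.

Build the Huffman tree bottom-up:
combine W(2), R(9) → 11
combine 11, X(27) → 38
combine 38, P(51) → 89
combine 89, Q(107) → 196
Total encoded bits = sum of merged weights = 11 + 38 + 89 + 196 = 334.

334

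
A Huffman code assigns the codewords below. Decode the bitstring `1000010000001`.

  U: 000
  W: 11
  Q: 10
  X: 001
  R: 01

QUQUX

Read left to right; each codeword is recognised as soon as it completes (prefix code):
  10→Q | 000→U | 10→Q | 000→U | 001→X
Decoded message: QUQUX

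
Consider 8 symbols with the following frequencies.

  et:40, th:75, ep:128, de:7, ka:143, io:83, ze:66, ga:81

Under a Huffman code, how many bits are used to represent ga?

Repeatedly merge the two smallest:
combine de(7), et(40) → 47
combine 47, ze(66) → 113
combine th(75), ga(81) → 156
combine io(83), 113 → 196
combine ep(128), ka(143) → 271
combine 156, 196 → 352
combine 271, 352 → 623
The subtree containing ga is merged 3 times, so code length = 3.

3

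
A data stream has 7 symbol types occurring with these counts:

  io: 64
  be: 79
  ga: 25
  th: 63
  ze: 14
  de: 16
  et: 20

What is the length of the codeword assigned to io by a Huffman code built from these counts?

2

Build the tree from the bottom:
ze(14) + de(16) → 30
et(20) + ga(25) → 45
30 + 45 → 75
th(63) + io(64) → 127
75 + be(79) → 154
127 + 154 → 281
The subtree containing io is merged 2 times, so code length = 2.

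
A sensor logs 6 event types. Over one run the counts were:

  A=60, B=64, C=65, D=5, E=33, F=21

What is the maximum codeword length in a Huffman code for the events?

4

Merge the two lowest-weight nodes at each step:
D(5) + F(21) → 26
26 + E(33) → 59
59 + A(60) → 119
B(64) + C(65) → 129
119 + 129 → 248
The rarest symbols sit at the bottom; the longest codeword is 4 bits.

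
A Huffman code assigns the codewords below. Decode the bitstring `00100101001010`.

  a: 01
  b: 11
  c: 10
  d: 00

Read left to right; each codeword is recognised as soon as it completes (prefix code):
  00→d | 10→c | 01→a | 01→a | 00→d | 10→c | 10→c
Decoded message: dcaadcc

dcaadcc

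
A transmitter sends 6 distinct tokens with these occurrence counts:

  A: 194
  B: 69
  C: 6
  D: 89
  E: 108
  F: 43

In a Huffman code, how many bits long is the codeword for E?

2

Repeatedly merge the two smallest:
combine C(6), F(43) → 49
combine 49, B(69) → 118
combine D(89), E(108) → 197
combine 118, A(194) → 312
combine 197, 312 → 509
E sits 2 levels below the root, so its codeword is 2 bits.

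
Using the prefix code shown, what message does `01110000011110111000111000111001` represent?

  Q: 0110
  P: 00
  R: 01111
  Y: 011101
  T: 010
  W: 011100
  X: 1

Read left to right; each codeword is recognised as soon as it completes (prefix code):
  011100→W | 00→P | 01111→R | 011100→W | 011100→W | 011100→W | 1→X
Decoded message: WPRWWWX

WPRWWWX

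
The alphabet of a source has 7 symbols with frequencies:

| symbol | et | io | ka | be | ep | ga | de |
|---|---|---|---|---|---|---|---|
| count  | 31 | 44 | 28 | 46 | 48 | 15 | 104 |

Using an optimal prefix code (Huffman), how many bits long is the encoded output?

Greedily combine the two least-frequent nodes:
ga(15) + ka(28) → 43
et(31) + 43 → 74
io(44) + be(46) → 90
ep(48) + 74 → 122
90 + de(104) → 194
122 + 194 → 316
Total encoded bits = sum of merged weights = 43 + 74 + 90 + 122 + 194 + 316 = 839.

839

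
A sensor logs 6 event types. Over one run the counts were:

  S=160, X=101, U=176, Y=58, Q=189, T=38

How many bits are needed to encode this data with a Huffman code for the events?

Build the Huffman tree bottom-up:
merge T(38) and Y(58): 96
merge 96 and X(101): 197
merge S(160) and U(176): 336
merge Q(189) and 197: 386
merge 336 and 386: 722
Each symbol's bit-cost is frequency × depth; summing gives 1737 bits (equivalently 96 + 197 + 336 + 386 + 722).

1737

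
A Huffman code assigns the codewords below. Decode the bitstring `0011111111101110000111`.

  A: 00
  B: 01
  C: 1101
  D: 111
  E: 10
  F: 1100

ADDDBFAD

Read left to right; each codeword is recognised as soon as it completes (prefix code):
  00→A | 111→D | 111→D | 111→D | 01→B | 1100→F | 00→A | 111→D
Decoded message: ADDDBFAD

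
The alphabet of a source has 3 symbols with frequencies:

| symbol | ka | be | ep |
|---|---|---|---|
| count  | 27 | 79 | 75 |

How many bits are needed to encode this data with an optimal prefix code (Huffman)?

283

Build the Huffman tree bottom-up:
combine ka(27), ep(75) → 102
combine be(79), 102 → 181
Each symbol's bit-cost is frequency × depth; summing gives 283 bits (equivalently 102 + 181).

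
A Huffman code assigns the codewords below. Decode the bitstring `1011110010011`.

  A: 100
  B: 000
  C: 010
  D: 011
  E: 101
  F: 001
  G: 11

EGAAG

Read left to right; each codeword is recognised as soon as it completes (prefix code):
  101→E | 11→G | 100→A | 100→A | 11→G
Decoded message: EGAAG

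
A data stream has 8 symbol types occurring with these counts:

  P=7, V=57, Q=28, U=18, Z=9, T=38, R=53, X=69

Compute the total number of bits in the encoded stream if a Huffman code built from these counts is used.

761

Build the Huffman tree bottom-up:
combine P(7), Z(9) → 16
combine 16, U(18) → 34
combine Q(28), 34 → 62
combine T(38), R(53) → 91
combine V(57), 62 → 119
combine X(69), 91 → 160
combine 119, 160 → 279
Each symbol's bit-cost is frequency × depth; summing gives 761 bits (equivalently 16 + 34 + 62 + 91 + 119 + 160 + 279).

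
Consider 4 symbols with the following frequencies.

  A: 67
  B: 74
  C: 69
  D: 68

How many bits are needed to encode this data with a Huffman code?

556

Build the Huffman tree bottom-up:
combine A(67), D(68) → 135
combine C(69), B(74) → 143
combine 135, 143 → 278
Each symbol's bit-cost is frequency × depth; summing gives 556 bits (equivalently 135 + 143 + 278).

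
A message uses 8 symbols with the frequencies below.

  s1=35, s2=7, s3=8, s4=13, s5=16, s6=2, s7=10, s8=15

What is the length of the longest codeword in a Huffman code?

Merge the two lowest-weight nodes at each step:
merge s6(2) and s2(7): 9
merge s3(8) and 9: 17
merge s7(10) and s4(13): 23
merge s8(15) and s5(16): 31
merge 17 and 23: 40
merge 31 and s1(35): 66
merge 40 and 66: 106
The rarest symbols sit at the bottom; the longest codeword is 4 bits.

4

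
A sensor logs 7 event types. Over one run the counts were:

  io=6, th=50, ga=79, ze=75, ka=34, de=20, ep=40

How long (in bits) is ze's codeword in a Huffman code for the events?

2

Build the tree from the bottom:
io(6) + de(20) → 26
26 + ka(34) → 60
ep(40) + th(50) → 90
60 + ze(75) → 135
ga(79) + 90 → 169
135 + 169 → 304
ze's leaf is at depth 2, giving a 2-bit codeword.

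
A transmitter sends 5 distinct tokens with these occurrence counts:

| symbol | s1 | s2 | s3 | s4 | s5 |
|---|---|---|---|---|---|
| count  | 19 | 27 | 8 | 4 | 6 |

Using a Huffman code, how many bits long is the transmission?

Greedily combine the two least-frequent nodes:
merge s4(4) and s5(6): 10
merge s3(8) and 10: 18
merge 18 and s1(19): 37
merge s2(27) and 37: 64
Each symbol's bit-cost is frequency × depth; summing gives 129 bits (equivalently 10 + 18 + 37 + 64).

129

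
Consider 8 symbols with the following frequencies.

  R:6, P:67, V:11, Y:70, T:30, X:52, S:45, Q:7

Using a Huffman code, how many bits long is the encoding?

764

Greedily combine the two least-frequent nodes:
combine R(6), Q(7) → 13
combine V(11), 13 → 24
combine 24, T(30) → 54
combine S(45), X(52) → 97
combine 54, P(67) → 121
combine Y(70), 97 → 167
combine 121, 167 → 288
Total encoded bits = sum of merged weights = 13 + 24 + 54 + 97 + 121 + 167 + 288 = 764.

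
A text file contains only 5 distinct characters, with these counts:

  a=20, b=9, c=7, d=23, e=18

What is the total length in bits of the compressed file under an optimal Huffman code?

170

Greedily combine the two least-frequent nodes:
combine c(7), b(9) → 16
combine 16, e(18) → 34
combine a(20), d(23) → 43
combine 34, 43 → 77
Total encoded bits = sum of merged weights = 16 + 34 + 43 + 77 = 170.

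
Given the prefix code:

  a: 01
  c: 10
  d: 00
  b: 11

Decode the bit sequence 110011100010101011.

bdbcdcccb

Read left to right; each codeword is recognised as soon as it completes (prefix code):
  11→b | 00→d | 11→b | 10→c | 00→d | 10→c | 10→c | 10→c | 11→b
Decoded message: bdbcdcccb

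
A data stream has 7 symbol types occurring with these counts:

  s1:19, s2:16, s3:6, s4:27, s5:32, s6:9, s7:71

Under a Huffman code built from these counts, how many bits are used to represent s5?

Build the tree from the bottom:
merge s3(6) and s6(9): 15
merge 15 and s2(16): 31
merge s1(19) and s4(27): 46
merge 31 and s5(32): 63
merge 46 and 63: 109
merge s7(71) and 109: 180
The subtree containing s5 is merged 3 times, so code length = 3.

3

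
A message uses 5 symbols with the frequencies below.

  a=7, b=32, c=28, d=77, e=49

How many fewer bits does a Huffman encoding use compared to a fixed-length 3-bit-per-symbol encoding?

168

Fixed-length: 3 bits × 193 symbols = 579 bits.
Huffman merges:
a(7) + c(28) → 35
b(32) + 35 → 67
e(49) + 67 → 116
d(77) + 116 → 193
Huffman total = 35 + 67 + 116 + 193 = 411 bits.
Saving = 579 − 411 = 168 bits.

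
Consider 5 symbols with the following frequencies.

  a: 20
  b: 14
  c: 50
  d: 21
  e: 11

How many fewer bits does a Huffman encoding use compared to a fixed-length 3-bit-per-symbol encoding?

Fixed-length: 3 bits × 116 symbols = 348 bits.
Huffman merges:
merge e(11) and b(14): 25
merge a(20) and d(21): 41
merge 25 and 41: 66
merge c(50) and 66: 116
Huffman total = 25 + 41 + 66 + 116 = 248 bits.
Saving = 348 − 248 = 100 bits.

100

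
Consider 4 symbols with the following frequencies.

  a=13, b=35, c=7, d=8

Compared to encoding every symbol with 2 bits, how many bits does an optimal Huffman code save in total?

Fixed-length: 2 bits × 63 symbols = 126 bits.
Huffman merges:
merge c(7) and d(8): 15
merge a(13) and 15: 28
merge 28 and b(35): 63
Huffman total = 15 + 28 + 63 = 106 bits.
Saving = 126 − 106 = 20 bits.

20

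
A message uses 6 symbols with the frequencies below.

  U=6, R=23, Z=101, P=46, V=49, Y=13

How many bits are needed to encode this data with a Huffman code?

524

Merge the two smallest weights repeatedly:
merge U(6) and Y(13): 19
merge 19 and R(23): 42
merge 42 and P(46): 88
merge V(49) and 88: 137
merge Z(101) and 137: 238
Each symbol's bit-cost is frequency × depth; summing gives 524 bits (equivalently 19 + 42 + 88 + 137 + 238).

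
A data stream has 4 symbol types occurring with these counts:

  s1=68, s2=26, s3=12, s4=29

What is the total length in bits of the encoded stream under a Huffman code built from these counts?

240

Greedily combine the two least-frequent nodes:
combine s3(12), s2(26) → 38
combine s4(29), 38 → 67
combine 67, s1(68) → 135
Each symbol's bit-cost is frequency × depth; summing gives 240 bits (equivalently 38 + 67 + 135).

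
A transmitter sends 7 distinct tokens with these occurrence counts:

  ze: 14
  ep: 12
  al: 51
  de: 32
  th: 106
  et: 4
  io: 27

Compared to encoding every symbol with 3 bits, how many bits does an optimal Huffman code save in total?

Fixed-length: 3 bits × 246 symbols = 738 bits.
Huffman merges:
merge et(4) and ep(12): 16
merge ze(14) and 16: 30
merge io(27) and 30: 57
merge de(32) and al(51): 83
merge 57 and 83: 140
merge th(106) and 140: 246
Huffman total = 16 + 30 + 57 + 83 + 140 + 246 = 572 bits.
Saving = 738 − 572 = 166 bits.

166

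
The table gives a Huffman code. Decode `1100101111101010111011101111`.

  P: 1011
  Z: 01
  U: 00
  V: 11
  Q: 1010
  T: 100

VUPVQPPPV

Read left to right; each codeword is recognised as soon as it completes (prefix code):
  11→V | 00→U | 1011→P | 11→V | 1010→Q | 1011→P | 1011→P | 1011→P | 11→V
Decoded message: VUPVQPPPV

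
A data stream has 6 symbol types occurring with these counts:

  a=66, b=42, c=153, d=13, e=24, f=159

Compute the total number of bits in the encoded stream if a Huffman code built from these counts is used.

1016

Greedily combine the two least-frequent nodes:
combine d(13), e(24) → 37
combine 37, b(42) → 79
combine a(66), 79 → 145
combine 145, c(153) → 298
combine f(159), 298 → 457
Each symbol's bit-cost is frequency × depth; summing gives 1016 bits (equivalently 37 + 79 + 145 + 298 + 457).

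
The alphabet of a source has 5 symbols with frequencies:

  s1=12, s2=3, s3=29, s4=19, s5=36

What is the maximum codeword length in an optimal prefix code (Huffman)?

4

Merge the two lowest-weight nodes at each step:
merge s2(3) and s1(12): 15
merge 15 and s4(19): 34
merge s3(29) and 34: 63
merge s5(36) and 63: 99
The rarest symbols sit at the bottom; the longest codeword is 4 bits.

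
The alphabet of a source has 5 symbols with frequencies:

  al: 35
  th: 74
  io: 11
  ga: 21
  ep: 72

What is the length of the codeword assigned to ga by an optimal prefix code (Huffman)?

Repeatedly merge the two smallest:
io(11) + ga(21) → 32
32 + al(35) → 67
67 + ep(72) → 139
th(74) + 139 → 213
ga sits 4 levels below the root, so its codeword is 4 bits.

4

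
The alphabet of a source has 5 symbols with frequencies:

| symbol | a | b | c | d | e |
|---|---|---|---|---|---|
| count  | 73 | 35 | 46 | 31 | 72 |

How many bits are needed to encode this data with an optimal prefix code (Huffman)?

580

Merge the two smallest weights repeatedly:
merge d(31) and b(35): 66
merge c(46) and 66: 112
merge e(72) and a(73): 145
merge 112 and 145: 257
Each symbol's bit-cost is frequency × depth; summing gives 580 bits (equivalently 66 + 112 + 145 + 257).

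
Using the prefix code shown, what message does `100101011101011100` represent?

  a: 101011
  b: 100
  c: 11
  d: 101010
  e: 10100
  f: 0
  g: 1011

baab

Read left to right; each codeword is recognised as soon as it completes (prefix code):
  100→b | 101011→a | 101011→a | 100→b
Decoded message: baab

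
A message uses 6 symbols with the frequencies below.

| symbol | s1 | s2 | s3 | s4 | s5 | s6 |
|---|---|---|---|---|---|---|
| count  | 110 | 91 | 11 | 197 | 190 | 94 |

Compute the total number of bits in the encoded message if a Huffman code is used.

1684

Build the Huffman tree bottom-up:
combine s3(11), s2(91) → 102
combine s6(94), 102 → 196
combine s1(110), s5(190) → 300
combine 196, s4(197) → 393
combine 300, 393 → 693
The encoded length is the sum of every internal node's weight: 102 + 196 + 300 + 393 + 693 = 1684 bits.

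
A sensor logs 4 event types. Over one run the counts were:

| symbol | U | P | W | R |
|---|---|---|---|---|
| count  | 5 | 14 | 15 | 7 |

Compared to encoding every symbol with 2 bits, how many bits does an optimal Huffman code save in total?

Fixed-length: 2 bits × 41 symbols = 82 bits.
Huffman merges:
combine U(5), R(7) → 12
combine 12, P(14) → 26
combine W(15), 26 → 41
Huffman total = 12 + 26 + 41 = 79 bits.
Saving = 82 − 79 = 3 bits.

3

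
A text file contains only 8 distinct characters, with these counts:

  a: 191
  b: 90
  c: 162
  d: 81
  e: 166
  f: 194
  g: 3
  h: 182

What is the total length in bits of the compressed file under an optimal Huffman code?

Build the Huffman tree bottom-up:
merge g(3) and d(81): 84
merge 84 and b(90): 174
merge c(162) and e(166): 328
merge 174 and h(182): 356
merge a(191) and f(194): 385
merge 328 and 356: 684
merge 385 and 684: 1069
Each symbol's bit-cost is frequency × depth; summing gives 3080 bits (equivalently 84 + 174 + 328 + 356 + 385 + 684 + 1069).

3080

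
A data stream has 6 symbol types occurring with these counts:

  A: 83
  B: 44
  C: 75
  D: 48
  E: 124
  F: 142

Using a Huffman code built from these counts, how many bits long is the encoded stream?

1282

Greedily combine the two least-frequent nodes:
merge B(44) and D(48): 92
merge C(75) and A(83): 158
merge 92 and E(124): 216
merge F(142) and 158: 300
merge 216 and 300: 516
The encoded length is the sum of every internal node's weight: 92 + 158 + 216 + 300 + 516 = 1282 bits.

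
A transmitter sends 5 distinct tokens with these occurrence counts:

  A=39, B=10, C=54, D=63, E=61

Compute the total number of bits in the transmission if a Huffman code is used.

503

Greedily combine the two least-frequent nodes:
B(10) + A(39) → 49
49 + C(54) → 103
E(61) + D(63) → 124
103 + 124 → 227
Total encoded bits = sum of merged weights = 49 + 103 + 124 + 227 = 503.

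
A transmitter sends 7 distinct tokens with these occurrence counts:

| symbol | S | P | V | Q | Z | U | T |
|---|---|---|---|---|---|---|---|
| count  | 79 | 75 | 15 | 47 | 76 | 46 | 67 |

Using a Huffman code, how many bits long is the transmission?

Greedily combine the two least-frequent nodes:
merge V(15) and U(46): 61
merge Q(47) and 61: 108
merge T(67) and P(75): 142
merge Z(76) and S(79): 155
merge 108 and 142: 250
merge 155 and 250: 405
The encoded length is the sum of every internal node's weight: 61 + 108 + 142 + 155 + 250 + 405 = 1121 bits.

1121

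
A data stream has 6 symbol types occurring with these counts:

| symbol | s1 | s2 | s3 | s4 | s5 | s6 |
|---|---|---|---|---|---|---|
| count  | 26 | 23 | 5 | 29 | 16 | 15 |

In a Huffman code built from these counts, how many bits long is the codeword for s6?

Repeatedly merge the two smallest:
combine s3(5), s6(15) → 20
combine s5(16), 20 → 36
combine s2(23), s1(26) → 49
combine s4(29), 36 → 65
combine 49, 65 → 114
s6 sits 4 levels below the root, so its codeword is 4 bits.

4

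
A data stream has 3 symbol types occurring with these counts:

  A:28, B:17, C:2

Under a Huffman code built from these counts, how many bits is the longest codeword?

2

Merge the two lowest-weight nodes at each step:
merge C(2) and B(17): 19
merge 19 and A(28): 47
The first pair merged (C, B) ends up deepest, at depth 2.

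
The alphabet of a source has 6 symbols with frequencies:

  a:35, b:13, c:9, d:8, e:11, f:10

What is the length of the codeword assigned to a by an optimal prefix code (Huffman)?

Repeatedly merge the two smallest:
combine d(8), c(9) → 17
combine f(10), e(11) → 21
combine b(13), 17 → 30
combine 21, 30 → 51
combine a(35), 51 → 86
a sits one level below the root: a 1-bit codeword.

1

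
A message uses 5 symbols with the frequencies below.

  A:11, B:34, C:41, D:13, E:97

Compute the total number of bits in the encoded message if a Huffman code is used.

Greedily combine the two least-frequent nodes:
A(11) + D(13) → 24
24 + B(34) → 58
C(41) + 58 → 99
E(97) + 99 → 196
Each symbol's bit-cost is frequency × depth; summing gives 377 bits (equivalently 24 + 58 + 99 + 196).

377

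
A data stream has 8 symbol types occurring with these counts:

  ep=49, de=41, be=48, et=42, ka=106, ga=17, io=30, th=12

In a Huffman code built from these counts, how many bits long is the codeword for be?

Build the tree from the bottom:
merge th(12) and ga(17): 29
merge 29 and io(30): 59
merge de(41) and et(42): 83
merge be(48) and ep(49): 97
merge 59 and 83: 142
merge 97 and ka(106): 203
merge 142 and 203: 345
The subtree containing be is merged 3 times, so code length = 3.

3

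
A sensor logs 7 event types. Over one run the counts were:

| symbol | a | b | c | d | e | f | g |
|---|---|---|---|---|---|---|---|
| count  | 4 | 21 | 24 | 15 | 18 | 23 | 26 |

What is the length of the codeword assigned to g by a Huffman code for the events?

Repeatedly merge the two smallest:
combine a(4), d(15) → 19
combine e(18), 19 → 37
combine b(21), f(23) → 44
combine c(24), g(26) → 50
combine 37, 44 → 81
combine 50, 81 → 131
The subtree containing g is merged 2 times, so code length = 2.

2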